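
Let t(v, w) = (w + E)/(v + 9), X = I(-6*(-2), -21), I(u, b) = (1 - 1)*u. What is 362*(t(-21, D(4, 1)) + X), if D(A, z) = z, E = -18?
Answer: 3077/6 ≈ 512.83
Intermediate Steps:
I(u, b) = 0 (I(u, b) = 0*u = 0)
X = 0
t(v, w) = (-18 + w)/(9 + v) (t(v, w) = (w - 18)/(v + 9) = (-18 + w)/(9 + v))
362*(t(-21, D(4, 1)) + X) = 362*((-18 + 1)/(9 - 21) + 0) = 362*(-17/(-12) + 0) = 362*(-1/12*(-17) + 0) = 362*(17/12 + 0) = 362*(17/12) = 3077/6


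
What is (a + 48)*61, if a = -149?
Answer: -6161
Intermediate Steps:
(a + 48)*61 = (-149 + 48)*61 = -101*61 = -6161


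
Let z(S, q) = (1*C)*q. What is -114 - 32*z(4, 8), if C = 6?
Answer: -1650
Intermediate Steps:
z(S, q) = 6*q (z(S, q) = (1*6)*q = 6*q)
-114 - 32*z(4, 8) = -114 - 192*8 = -114 - 32*48 = -114 - 1536 = -1650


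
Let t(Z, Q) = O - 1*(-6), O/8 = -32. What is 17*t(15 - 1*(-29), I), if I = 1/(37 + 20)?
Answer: -4250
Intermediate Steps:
I = 1/57 ≈ 0.017544
O = -256 (O = 8*(-32) = -256)
t(Z, Q) = -250 (t(Z, Q) = -256 - 1*(-6) = -256 + 6 = -250)
17*t(15 - 1*(-29), I) = 17*(-250) = -4250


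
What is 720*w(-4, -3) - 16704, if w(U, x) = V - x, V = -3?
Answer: -16704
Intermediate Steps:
w(U, x) = -3 - x
720*w(-4, -3) - 16704 = 720*(-3 - 1*(-3)) - 16704 = 720*(-3 + 3) - 16704 = 720*0 - 16704 = 0 - 16704 = -16704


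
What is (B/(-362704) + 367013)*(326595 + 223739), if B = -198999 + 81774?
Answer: 36629460676137959/181352 ≈ 2.0198e+11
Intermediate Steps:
B = -117225
(B/(-362704) + 367013)*(326595 + 223739) = (-117225/(-362704) + 367013)*(326595 + 223739) = (-117225*(-1/362704) + 367013)*550334 = (117225/362704 + 367013)*550334 = (133117200377/362704)*550334 = 36629460676137959/181352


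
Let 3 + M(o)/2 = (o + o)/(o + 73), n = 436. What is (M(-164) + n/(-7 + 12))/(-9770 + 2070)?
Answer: -20113/1751750 ≈ -0.011482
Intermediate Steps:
M(o) = -6 + 4*o/(73 + o) (M(o) = -6 + 2*((o + o)/(o + 73)) = -6 + 2*((2*o)/(73 + o)) = -6 + 2*(2*o/(73 + o)) = -6 + 4*o/(73 + o))
(M(-164) + n/(-7 + 12))/(-9770 + 2070) = (2*(-219 - 1*(-164))/(73 - 164) + 436/(-7 + 12))/(-9770 + 2070) = (2*(-219 + 164)/(-91) + 436/5)/(-7700) = (2*(-1/91)*(-55) + 436*(1/5))*(-1/7700) = (110/91 + 436/5)*(-1/7700) = (40226/455)*(-1/7700) = -20113/1751750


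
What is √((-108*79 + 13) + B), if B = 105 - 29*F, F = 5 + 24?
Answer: I*√9255 ≈ 96.203*I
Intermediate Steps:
F = 29
B = -736 (B = 105 - 29*29 = 105 - 841 = -736)
√((-108*79 + 13) + B) = √((-108*79 + 13) - 736) = √((-8532 + 13) - 736) = √(-8519 - 736) = √(-9255) = I*√9255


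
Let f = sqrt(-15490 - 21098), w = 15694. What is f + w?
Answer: 15694 + 2*I*sqrt(9147) ≈ 15694.0 + 191.28*I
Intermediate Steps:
f = 2*I*sqrt(9147) (f = sqrt(-36588) = 2*I*sqrt(9147) ≈ 191.28*I)
f + w = 2*I*sqrt(9147) + 15694 = 15694 + 2*I*sqrt(9147)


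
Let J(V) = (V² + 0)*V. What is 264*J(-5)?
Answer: -33000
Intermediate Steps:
J(V) = V³ (J(V) = V²*V = V³)
264*J(-5) = 264*(-5)³ = 264*(-125) = -33000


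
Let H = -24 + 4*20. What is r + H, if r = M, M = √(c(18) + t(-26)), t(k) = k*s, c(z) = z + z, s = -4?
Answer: 56 + 2*√35 ≈ 67.832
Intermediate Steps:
c(z) = 2*z
t(k) = -4*k (t(k) = k*(-4) = -4*k)
H = 56 (H = -24 + 80 = 56)
M = 2*√35 (M = √(2*18 - 4*(-26)) = √(36 + 104) = √140 = 2*√35 ≈ 11.832)
r = 2*√35 ≈ 11.832
r + H = 2*√35 + 56 = 56 + 2*√35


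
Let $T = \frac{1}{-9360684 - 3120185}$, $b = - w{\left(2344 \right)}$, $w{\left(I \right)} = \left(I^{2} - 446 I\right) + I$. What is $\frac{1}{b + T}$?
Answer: $- \frac{12480869}{55555543021465} \approx -2.2466 \cdot 10^{-7}$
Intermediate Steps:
$w{\left(I \right)} = I^{2} - 445 I$
$b = -4451256$ ($b = - 2344 \left(-445 + 2344\right) = - 2344 \cdot 1899 = \left(-1\right) 4451256 = -4451256$)
$T = - \frac{1}{12480869}$ ($T = \frac{1}{-12480869} = - \frac{1}{12480869} \approx -8.0123 \cdot 10^{-8}$)
$\frac{1}{b + T} = \frac{1}{-4451256 - \frac{1}{12480869}} = \frac{1}{- \frac{55555543021465}{12480869}} = - \frac{12480869}{55555543021465}$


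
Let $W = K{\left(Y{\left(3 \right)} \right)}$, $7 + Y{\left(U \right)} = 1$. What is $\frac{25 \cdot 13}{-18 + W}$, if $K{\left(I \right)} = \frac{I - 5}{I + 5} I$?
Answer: $- \frac{325}{84} \approx -3.869$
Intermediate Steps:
$Y{\left(U \right)} = -6$ ($Y{\left(U \right)} = -7 + 1 = -6$)
$K{\left(I \right)} = \frac{I \left(-5 + I\right)}{5 + I}$ ($K{\left(I \right)} = \frac{-5 + I}{5 + I} I = \frac{I \left(-5 + I\right)}{5 + I}$)
$W = -66$ ($W = - \frac{6 \left(-5 - 6\right)}{5 - 6} = \left(-6\right) \frac{1}{-1} \left(-11\right) = \left(-6\right) \left(-1\right) \left(-11\right) = -66$)
$\frac{25 \cdot 13}{-18 + W} = \frac{25 \cdot 13}{-18 - 66} = \frac{325}{-84} = 325 \left(- \frac{1}{84}\right) = - \frac{325}{84}$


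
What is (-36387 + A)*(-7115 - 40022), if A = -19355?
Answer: 2627510654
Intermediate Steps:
(-36387 + A)*(-7115 - 40022) = (-36387 - 19355)*(-7115 - 40022) = -55742*(-47137) = 2627510654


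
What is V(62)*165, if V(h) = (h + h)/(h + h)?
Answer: 165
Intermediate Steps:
V(h) = 1 (V(h) = (2*h)/((2*h)) = (2*h)*(1/(2*h)) = 1)
V(62)*165 = 1*165 = 165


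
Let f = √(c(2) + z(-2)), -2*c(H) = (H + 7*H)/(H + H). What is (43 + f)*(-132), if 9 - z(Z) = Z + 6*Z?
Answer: -5676 - 132*√21 ≈ -6280.9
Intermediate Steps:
c(H) = -2 (c(H) = -(H + 7*H)/(2*(H + H)) = -8*H/(2*(2*H)) = -8*H*1/(2*H)/2 = -½*4 = -2)
z(Z) = 9 - 7*Z (z(Z) = 9 - (Z + 6*Z) = 9 - 7*Z)
f = √21 (f = √(-2 + (9 - 7*(-2))) = √(-2 + (9 + 14)) = √(-2 + 23) = √21 ≈ 4.5826)
(43 + f)*(-132) = (43 + √21)*(-132) = -5676 - 132*√21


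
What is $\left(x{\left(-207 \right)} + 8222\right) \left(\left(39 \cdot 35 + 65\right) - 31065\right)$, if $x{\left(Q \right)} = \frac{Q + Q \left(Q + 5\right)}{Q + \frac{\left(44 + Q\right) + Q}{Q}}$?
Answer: $- \frac{10095153533515}{42479} \approx -2.3765 \cdot 10^{8}$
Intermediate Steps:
$x{\left(Q \right)} = \frac{Q + Q \left(5 + Q\right)}{Q + \frac{44 + 2 Q}{Q}}$
$\left(x{\left(-207 \right)} + 8222\right) \left(\left(39 \cdot 35 + 65\right) - 31065\right) = \left(\frac{\left(-207\right)^{2} \left(6 - 207\right)}{44 + \left(-207\right)^{2} + 2 \left(-207\right)} + 8222\right) \left(\left(39 \cdot 35 + 65\right) - 31065\right) = \left(42849 \frac{1}{44 + 42849 - 414} \left(-201\right) + 8222\right) \left(\left(1365 + 65\right) - 31065\right) = \left(42849 \cdot \frac{1}{42479} \left(-201\right) + 8222\right) \left(1430 - 31065\right) = \left(42849 \cdot \frac{1}{42479} \left(-201\right) + 8222\right) \left(-29635\right) = \left(- \frac{8612649}{42479} + 8222\right) \left(-29635\right) = \frac{340649689}{42479} \left(-29635\right) = - \frac{10095153533515}{42479}$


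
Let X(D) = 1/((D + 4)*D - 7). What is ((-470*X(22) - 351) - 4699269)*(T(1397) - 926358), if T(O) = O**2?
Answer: -544466878195654/113 ≈ -4.8183e+12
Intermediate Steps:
X(D) = 1/(-7 + D*(4 + D)) (X(D) = 1/((4 + D)*D - 7) = 1/(D*(4 + D) - 7) = 1/(-7 + D*(4 + D)))
((-470*X(22) - 351) - 4699269)*(T(1397) - 926358) = ((-470/(-7 + 22**2 + 4*22) - 351) - 4699269)*(1397**2 - 926358) = ((-470/(-7 + 484 + 88) - 351) - 4699269)*(1951609 - 926358) = ((-470/565 - 351) - 4699269)*1025251 = ((-470*1/565 - 351) - 4699269)*1025251 = ((-94/113 - 351) - 4699269)*1025251 = (-39757/113 - 4699269)*1025251 = -531057154/113*1025251 = -544466878195654/113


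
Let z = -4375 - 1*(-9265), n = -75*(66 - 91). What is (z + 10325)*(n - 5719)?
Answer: -58486460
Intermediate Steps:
n = 1875 (n = -75*(-25) = 1875)
z = 4890 (z = -4375 + 9265 = 4890)
(z + 10325)*(n - 5719) = (4890 + 10325)*(1875 - 5719) = 15215*(-3844) = -58486460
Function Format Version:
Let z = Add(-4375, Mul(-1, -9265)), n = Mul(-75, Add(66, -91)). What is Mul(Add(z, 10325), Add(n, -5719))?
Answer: -58486460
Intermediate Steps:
n = 1875 (n = Mul(-75, -25) = 1875)
z = 4890 (z = Add(-4375, 9265) = 4890)
Mul(Add(z, 10325), Add(n, -5719)) = Mul(Add(4890, 10325), Add(1875, -5719)) = Mul(15215, -3844) = -58486460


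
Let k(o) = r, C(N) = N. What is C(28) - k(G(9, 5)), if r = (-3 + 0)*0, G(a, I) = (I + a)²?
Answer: 28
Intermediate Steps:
r = 0 (r = -3*0 = 0)
k(o) = 0
C(28) - k(G(9, 5)) = 28 - 1*0 = 28 + 0 = 28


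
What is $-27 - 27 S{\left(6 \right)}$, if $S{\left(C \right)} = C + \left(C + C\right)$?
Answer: $-513$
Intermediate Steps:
$S{\left(C \right)} = 3 C$ ($S{\left(C \right)} = C + 2 C = 3 C$)
$-27 - 27 S{\left(6 \right)} = -27 - 27 \cdot 3 \cdot 6 = -27 - 486 = -513$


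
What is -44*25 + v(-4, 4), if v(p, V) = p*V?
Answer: -1116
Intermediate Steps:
v(p, V) = V*p
-44*25 + v(-4, 4) = -44*25 + 4*(-4) = -1100 - 16 = -1116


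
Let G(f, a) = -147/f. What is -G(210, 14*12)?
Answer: 7/10 ≈ 0.70000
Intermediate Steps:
-G(210, 14*12) = -(-147)/210 = -1*(-7/10) = 7/10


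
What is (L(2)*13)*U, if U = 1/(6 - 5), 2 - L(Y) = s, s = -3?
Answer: 65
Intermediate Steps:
L(Y) = 5 (L(Y) = 2 - 1*(-3) = 2 + 3 = 5)
U = 1 (U = 1/1 = 1)
(L(2)*13)*U = (5*13)*1 = 65*1 = 65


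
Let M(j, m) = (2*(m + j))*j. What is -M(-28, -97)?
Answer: -7000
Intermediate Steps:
M(j, m) = j*(2*j + 2*m) (M(j, m) = (2*(j + m))*j = (2*j + 2*m)*j = j*(2*j + 2*m))
-M(-28, -97) = -2*(-28)*(-28 - 97) = -2*(-28)*(-125) = -1*7000 = -7000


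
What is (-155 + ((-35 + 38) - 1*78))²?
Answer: 52900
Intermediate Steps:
(-155 + ((-35 + 38) - 1*78))² = (-155 + (3 - 78))² = (-155 - 75)² = (-230)² = 52900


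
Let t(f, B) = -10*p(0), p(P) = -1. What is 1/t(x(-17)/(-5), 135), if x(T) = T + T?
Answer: ⅒ ≈ 0.10000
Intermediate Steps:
x(T) = 2*T
t(f, B) = 10 (t(f, B) = -10*(-1) = 10)
1/t(x(-17)/(-5), 135) = 1/10 = ⅒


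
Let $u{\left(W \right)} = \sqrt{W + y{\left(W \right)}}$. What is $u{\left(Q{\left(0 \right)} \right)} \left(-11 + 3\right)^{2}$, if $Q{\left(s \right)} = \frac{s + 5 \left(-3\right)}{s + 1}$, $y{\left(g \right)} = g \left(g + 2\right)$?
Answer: $384 \sqrt{5} \approx 858.65$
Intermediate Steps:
$y{\left(g \right)} = g \left(2 + g\right)$
$Q{\left(s \right)} = \frac{-15 + s}{1 + s}$ ($Q{\left(s \right)} = \frac{s - 15}{1 + s} = \frac{-15 + s}{1 + s}$)
$u{\left(W \right)} = \sqrt{W + W \left(2 + W\right)}$
$u{\left(Q{\left(0 \right)} \right)} \left(-11 + 3\right)^{2} = \sqrt{\frac{-15 + 0}{1 + 0} \left(3 + \frac{-15 + 0}{1 + 0}\right)} \left(-11 + 3\right)^{2} = \sqrt{1^{-1} \left(-15\right) \left(3 + 1^{-1} \left(-15\right)\right)} \left(-8\right)^{2} = \sqrt{1 \left(-15\right) \left(3 + 1 \left(-15\right)\right)} 64 = \sqrt{- 15 \left(3 - 15\right)} 64 = \sqrt{\left(-15\right) \left(-12\right)} 64 = \sqrt{180} \cdot 64 = 6 \sqrt{5} \cdot 64 = 384 \sqrt{5}$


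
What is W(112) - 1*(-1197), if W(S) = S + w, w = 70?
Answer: 1379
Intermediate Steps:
W(S) = 70 + S (W(S) = S + 70 = 70 + S)
W(112) - 1*(-1197) = (70 + 112) - 1*(-1197) = 182 + 1197 = 1379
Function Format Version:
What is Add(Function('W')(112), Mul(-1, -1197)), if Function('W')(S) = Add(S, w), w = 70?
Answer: 1379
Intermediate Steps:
Function('W')(S) = Add(70, S) (Function('W')(S) = Add(S, 70) = Add(70, S))
Add(Function('W')(112), Mul(-1, -1197)) = Add(Add(70, 112), Mul(-1, -1197)) = Add(182, 1197) = 1379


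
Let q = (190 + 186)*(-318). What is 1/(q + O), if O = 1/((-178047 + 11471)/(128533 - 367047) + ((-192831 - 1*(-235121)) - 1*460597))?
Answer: -49885954611/5964763821047305 ≈ -8.3634e-6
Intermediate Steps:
O = -119257/49885954611 (O = 1/(-166576/(-238514) + ((-192831 + 235121) - 460597)) = 1/(-166576*(-1/238514) + (42290 - 460597)) = 1/(83288/119257 - 418307) = 1/(-49885954611/119257) = -119257/49885954611 ≈ -2.3906e-6)
q = -119568 (q = 376*(-318) = -119568)
1/(q + O) = 1/(-119568 - 119257/49885954611) = 1/(-5964763821047305/49885954611) = -49885954611/5964763821047305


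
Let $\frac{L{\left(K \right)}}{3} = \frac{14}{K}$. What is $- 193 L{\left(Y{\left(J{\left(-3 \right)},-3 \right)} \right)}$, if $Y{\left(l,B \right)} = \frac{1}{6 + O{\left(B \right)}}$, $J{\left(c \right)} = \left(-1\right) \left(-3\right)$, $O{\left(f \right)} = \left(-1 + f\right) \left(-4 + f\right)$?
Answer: $-275604$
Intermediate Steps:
$J{\left(c \right)} = 3$
$Y{\left(l,B \right)} = \frac{1}{10 + B^{2} - 5 B}$ ($Y{\left(l,B \right)} = \frac{1}{6 + \left(4 + B^{2} - 5 B\right)} = \frac{1}{10 + B^{2} - 5 B}$)
$L{\left(K \right)} = \frac{42}{K}$ ($L{\left(K \right)} = 3 \frac{14}{K} = \frac{42}{K}$)
$- 193 L{\left(Y{\left(J{\left(-3 \right)},-3 \right)} \right)} = - 193 \frac{42}{\frac{1}{10 + \left(-3\right)^{2} - -15}} = - 193 \frac{42}{\frac{1}{10 + 9 + 15}} = - 193 \frac{42}{\frac{1}{34}} = - 193 \cdot 42 \frac{1}{\frac{1}{34}} = - 193 \cdot 42 \cdot 34 = \left(-193\right) 1428 = -275604$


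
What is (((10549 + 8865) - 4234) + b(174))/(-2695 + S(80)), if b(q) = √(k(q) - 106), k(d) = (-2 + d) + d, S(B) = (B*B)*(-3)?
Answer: -3036/4379 - 4*√15/21895 ≈ -0.69402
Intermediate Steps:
S(B) = -3*B² (S(B) = B²*(-3) = -3*B²)
k(d) = -2 + 2*d
b(q) = √(-108 + 2*q) (b(q) = √((-2 + 2*q) - 106) = √(-108 + 2*q))
(((10549 + 8865) - 4234) + b(174))/(-2695 + S(80)) = (((10549 + 8865) - 4234) + √(-108 + 2*174))/(-2695 - 3*80²) = ((19414 - 4234) + √(-108 + 348))/(-2695 - 3*6400) = (15180 + √240)/(-2695 - 19200) = (15180 + 4*√15)/(-21895) = (15180 + 4*√15)*(-1/21895) = -3036/4379 - 4*√15/21895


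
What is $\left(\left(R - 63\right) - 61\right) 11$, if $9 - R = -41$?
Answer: $-814$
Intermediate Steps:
$R = 50$ ($R = 9 - -41 = 9 + 41 = 50$)
$\left(\left(R - 63\right) - 61\right) 11 = \left(\left(50 - 63\right) - 61\right) 11 = \left(-13 - 61\right) 11 = \left(-74\right) 11 = -814$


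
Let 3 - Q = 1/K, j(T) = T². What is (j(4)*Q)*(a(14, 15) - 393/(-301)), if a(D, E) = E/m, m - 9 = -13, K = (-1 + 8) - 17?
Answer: -182466/1505 ≈ -121.24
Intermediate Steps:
K = -10 (K = 7 - 17 = -10)
m = -4 (m = 9 - 13 = -4)
a(D, E) = -E/4 (a(D, E) = E/(-4) = E*(-¼) = -E/4)
Q = 31/10 (Q = 3 - 1/(-10) = 3 - 1*(-⅒) = 3 + ⅒ = 31/10 ≈ 3.1000)
(j(4)*Q)*(a(14, 15) - 393/(-301)) = (4²*(31/10))*(-¼*15 - 393/(-301)) = (16*(31/10))*(-15/4 - 393*(-1/301)) = 248*(-15/4 + 393/301)/5 = (248/5)*(-2943/1204) = -182466/1505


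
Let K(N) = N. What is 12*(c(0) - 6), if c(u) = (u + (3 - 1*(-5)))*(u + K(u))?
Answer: -72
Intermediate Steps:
c(u) = 2*u*(8 + u) (c(u) = (u + (3 - 1*(-5)))*(u + u) = (u + (3 + 5))*(2*u) = (u + 8)*(2*u) = (8 + u)*(2*u) = 2*u*(8 + u))
12*(c(0) - 6) = 12*(2*0*(8 + 0) - 6) = 12*(2*0*8 - 6) = 12*(0 - 6) = 12*(-6) = -72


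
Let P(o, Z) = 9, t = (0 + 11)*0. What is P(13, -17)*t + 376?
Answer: 376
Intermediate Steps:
t = 0 (t = 11*0 = 0)
P(13, -17)*t + 376 = 9*0 + 376 = 0 + 376 = 376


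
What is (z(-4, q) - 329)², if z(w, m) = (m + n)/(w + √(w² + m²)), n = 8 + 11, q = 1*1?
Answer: 68801 - 9960*√17 ≈ 27735.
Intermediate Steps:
q = 1
n = 19
z(w, m) = (19 + m)/(w + √(m² + w²)) (z(w, m) = (m + 19)/(w + √(w² + m²)) = (19 + m)/(w + √(m² + w²)))
(z(-4, q) - 329)² = ((19 + 1)/(-4 + √(1² + (-4)²)) - 329)² = (20/(-4 + √(1 + 16)) - 329)² = (20/(-4 + √17) - 329)² = (-329 + 20/(-4 + √17))²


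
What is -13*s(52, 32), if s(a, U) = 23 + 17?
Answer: -520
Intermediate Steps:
s(a, U) = 40
-13*s(52, 32) = -13*40 = -520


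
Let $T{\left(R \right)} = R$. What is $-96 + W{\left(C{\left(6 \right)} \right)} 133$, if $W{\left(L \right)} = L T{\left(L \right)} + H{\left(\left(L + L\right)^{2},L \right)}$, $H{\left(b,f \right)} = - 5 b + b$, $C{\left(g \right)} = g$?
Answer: $-71916$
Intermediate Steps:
$H{\left(b,f \right)} = - 4 b$
$W{\left(L \right)} = - 15 L^{2}$ ($W{\left(L \right)} = L L - 4 \left(L + L\right)^{2} = L^{2} - 4 \left(2 L\right)^{2} = L^{2} - 4 \cdot 4 L^{2} = L^{2} - 16 L^{2} = - 15 L^{2}$)
$-96 + W{\left(C{\left(6 \right)} \right)} 133 = -96 + - 15 \cdot 6^{2} \cdot 133 = -96 + \left(-15\right) 36 \cdot 133 = -96 - 71820 = -71916$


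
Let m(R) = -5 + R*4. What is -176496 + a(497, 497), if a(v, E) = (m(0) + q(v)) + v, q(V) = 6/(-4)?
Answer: -352011/2 ≈ -1.7601e+5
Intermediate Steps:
m(R) = -5 + 4*R
q(V) = -3/2 (q(V) = -¼*6 = -3/2)
a(v, E) = -13/2 + v (a(v, E) = ((-5 + 4*0) - 3/2) + v = ((-5 + 0) - 3/2) + v = (-5 - 3/2) + v = -13/2 + v)
-176496 + a(497, 497) = -176496 + (-13/2 + 497) = -176496 + 981/2 = -352011/2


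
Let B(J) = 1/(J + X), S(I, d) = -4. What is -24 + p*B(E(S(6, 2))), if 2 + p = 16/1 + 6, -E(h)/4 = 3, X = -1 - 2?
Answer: -76/3 ≈ -25.333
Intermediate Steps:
X = -3
E(h) = -12 (E(h) = -4*3 = -12)
p = 20 (p = -2 + (16/1 + 6) = -2 + (16*1 + 6) = -2 + (16 + 6) = -2 + 22 = 20)
B(J) = 1/(-3 + J) (B(J) = 1/(J - 3) = 1/(-3 + J))
-24 + p*B(E(S(6, 2))) = -24 + 20/(-3 - 12) = -24 + 20/(-15) = -24 + 20*(-1/15) = -24 - 4/3 = -76/3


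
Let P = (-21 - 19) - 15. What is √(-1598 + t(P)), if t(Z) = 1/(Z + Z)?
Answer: I*√19335910/110 ≈ 39.975*I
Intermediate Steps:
P = -55 (P = -40 - 15 = -55)
t(Z) = 1/(2*Z)
√(-1598 + t(P)) = √(-1598 + (½)/(-55)) = √(-1598 + (½)*(-1/55)) = √(-1598 - 1/110) = √(-175781/110) = I*√19335910/110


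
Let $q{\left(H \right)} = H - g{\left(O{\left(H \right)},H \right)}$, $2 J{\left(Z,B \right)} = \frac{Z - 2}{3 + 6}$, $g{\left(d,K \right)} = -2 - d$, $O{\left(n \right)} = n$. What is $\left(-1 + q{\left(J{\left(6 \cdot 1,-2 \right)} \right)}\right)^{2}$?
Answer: $\frac{169}{81} \approx 2.0864$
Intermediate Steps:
$J{\left(Z,B \right)} = - \frac{1}{9} + \frac{Z}{18}$ ($J{\left(Z,B \right)} = \frac{\left(Z - 2\right) \frac{1}{3 + 6}}{2} = \frac{\left(-2 + Z\right) \frac{1}{9}}{2} = \frac{- \frac{2}{9} + \frac{Z}{9}}{2} = - \frac{1}{9} + \frac{Z}{18}$)
$q{\left(H \right)} = 2 + 2 H$ ($q{\left(H \right)} = H - \left(-2 - H\right) = H + \left(2 + H\right) = 2 + 2 H$)
$\left(-1 + q{\left(J{\left(6 \cdot 1,-2 \right)} \right)}\right)^{2} = \left(-1 + \left(2 + 2 \left(- \frac{1}{9} + \frac{6 \cdot 1}{18}\right)\right)\right)^{2} = \left(-1 + \left(2 + 2 \left(- \frac{1}{9} + \frac{1}{18} \cdot 6\right)\right)\right)^{2} = \left(-1 + \left(2 + 2 \left(- \frac{1}{9} + \frac{1}{3}\right)\right)\right)^{2} = \left(-1 + \left(2 + 2 \cdot \frac{2}{9}\right)\right)^{2} = \left(-1 + \left(2 + \frac{4}{9}\right)\right)^{2} = \left(-1 + \frac{22}{9}\right)^{2} = \left(\frac{13}{9}\right)^{2} = \frac{169}{81}$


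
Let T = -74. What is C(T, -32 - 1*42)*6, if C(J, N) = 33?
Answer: 198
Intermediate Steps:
C(T, -32 - 1*42)*6 = 33*6 = 198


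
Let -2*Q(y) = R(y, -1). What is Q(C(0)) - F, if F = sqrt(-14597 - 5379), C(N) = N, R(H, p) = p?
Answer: 1/2 - 2*I*sqrt(4994) ≈ 0.5 - 141.34*I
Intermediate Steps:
Q(y) = 1/2 (Q(y) = -1/2*(-1) = 1/2)
F = 2*I*sqrt(4994) (F = sqrt(-19976) = 2*I*sqrt(4994) ≈ 141.34*I)
Q(C(0)) - F = 1/2 - 2*I*sqrt(4994)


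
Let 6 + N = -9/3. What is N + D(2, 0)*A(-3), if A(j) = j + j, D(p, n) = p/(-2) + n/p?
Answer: -3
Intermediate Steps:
D(p, n) = -p/2 + n/p (D(p, n) = p*(-1/2) + n/p = -p/2 + n/p)
A(j) = 2*j
N = -9 (N = -6 - 9/3 = -6 - 9*1/3 = -6 - 3 = -9)
N + D(2, 0)*A(-3) = -9 + (-1/2*2 + 0/2)*(2*(-3)) = -9 + (-1 + 0*(1/2))*(-6) = -9 + (-1 + 0)*(-6) = -9 - 1*(-6) = -9 + 6 = -3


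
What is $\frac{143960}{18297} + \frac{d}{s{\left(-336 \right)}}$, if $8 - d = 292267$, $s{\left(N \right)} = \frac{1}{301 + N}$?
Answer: $\frac{187161346265}{18297} \approx 1.0229 \cdot 10^{7}$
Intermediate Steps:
$d = -292259$ ($d = 8 - 292267 = -292259$)
$\frac{143960}{18297} + \frac{d}{s{\left(-336 \right)}} = \frac{143960}{18297} - \frac{292259}{\frac{1}{301 - 336}} = 143960 \cdot \frac{1}{18297} - \frac{292259}{\frac{1}{-35}} = \frac{143960}{18297} - \frac{292259}{- \frac{1}{35}} = \frac{143960}{18297} - -10229065 = \frac{143960}{18297} + 10229065 = \frac{187161346265}{18297}$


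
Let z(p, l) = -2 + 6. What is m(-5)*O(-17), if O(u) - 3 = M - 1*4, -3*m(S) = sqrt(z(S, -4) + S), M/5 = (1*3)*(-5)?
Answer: 76*I/3 ≈ 25.333*I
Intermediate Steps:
z(p, l) = 4
M = -75 (M = 5*((1*3)*(-5)) = 5*(3*(-5)) = 5*(-15) = -75)
m(S) = -sqrt(4 + S)/3
O(u) = -76 (O(u) = 3 + (-75 - 1*4) = 3 + (-75 - 4) = 3 - 79 = -76)
m(-5)*O(-17) = -sqrt(4 - 5)/3*(-76) = -I/3*(-76) = 76*I/3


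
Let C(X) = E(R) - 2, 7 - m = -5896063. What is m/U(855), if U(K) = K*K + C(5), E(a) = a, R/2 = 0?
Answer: 5896070/731023 ≈ 8.0655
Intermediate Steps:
m = 5896070 (m = 7 - 1*(-5896063) = 7 + 5896063 = 5896070)
R = 0 (R = 2*0 = 0)
C(X) = -2 (C(X) = 0 - 2 = -2)
U(K) = -2 + K² (U(K) = K*K - 2 = K² - 2 = -2 + K²)
m/U(855) = 5896070/(-2 + 855²) = 5896070/(-2 + 731025) = 5896070/731023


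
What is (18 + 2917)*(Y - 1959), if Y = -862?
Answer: -8279635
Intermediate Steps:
(18 + 2917)*(Y - 1959) = (18 + 2917)*(-862 - 1959) = 2935*(-2821) = -8279635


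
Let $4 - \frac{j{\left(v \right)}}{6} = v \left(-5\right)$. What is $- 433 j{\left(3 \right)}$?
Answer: $-49362$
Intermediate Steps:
$j{\left(v \right)} = 24 + 30 v$ ($j{\left(v \right)} = 24 - 6 v \left(-5\right) = 24 - 6 \left(- 5 v\right) = 24 + 30 v$)
$- 433 j{\left(3 \right)} = - 433 \left(24 + 30 \cdot 3\right) = - 433 \left(24 + 90\right) = \left(-433\right) 114 = -49362$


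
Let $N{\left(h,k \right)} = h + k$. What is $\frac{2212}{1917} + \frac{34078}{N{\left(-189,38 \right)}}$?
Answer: $- \frac{64993514}{289467} \approx -224.53$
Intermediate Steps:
$\frac{2212}{1917} + \frac{34078}{N{\left(-189,38 \right)}} = \frac{2212}{1917} + \frac{34078}{-189 + 38} = 2212 \cdot \frac{1}{1917} + \frac{34078}{-151} = \frac{2212}{1917} + 34078 \left(- \frac{1}{151}\right) = \frac{2212}{1917} - \frac{34078}{151} = - \frac{64993514}{289467}$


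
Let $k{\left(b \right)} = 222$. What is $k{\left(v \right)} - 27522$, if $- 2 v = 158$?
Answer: $-27300$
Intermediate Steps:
$v = -79$ ($v = \left(- \frac{1}{2}\right) 158 = -79$)
$k{\left(v \right)} - 27522 = 222 - 27522 = -27300$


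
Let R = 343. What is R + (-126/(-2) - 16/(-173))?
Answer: 70254/173 ≈ 406.09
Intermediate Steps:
R + (-126/(-2) - 16/(-173)) = 343 + (-126/(-2) - 16/(-173)) = 343 + (-126*(-½) - 16*(-1/173)) = 343 + (63 + 16/173) = 343 + 10915/173 = 70254/173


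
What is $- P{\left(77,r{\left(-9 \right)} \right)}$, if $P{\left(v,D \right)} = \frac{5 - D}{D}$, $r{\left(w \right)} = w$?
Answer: $\frac{14}{9} \approx 1.5556$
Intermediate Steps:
$P{\left(v,D \right)} = \frac{5 - D}{D}$
$- P{\left(77,r{\left(-9 \right)} \right)} = - \frac{5 - -9}{-9} = - \frac{\left(-1\right) \left(5 + 9\right)}{9} = - \frac{\left(-1\right) 14}{9} = \left(-1\right) \left(- \frac{14}{9}\right) = \frac{14}{9}$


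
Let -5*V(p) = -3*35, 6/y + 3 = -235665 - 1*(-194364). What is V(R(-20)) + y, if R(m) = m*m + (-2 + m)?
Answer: 144563/6884 ≈ 21.000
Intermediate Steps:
R(m) = -2 + m + m² (R(m) = m² + (-2 + m) = -2 + m + m²)
y = -1/6884 (y = 6/(-3 + (-235665 - 1*(-194364))) = 6/(-3 + (-235665 + 194364)) = 6/(-3 - 41301) = 6/(-41304) = 6*(-1/41304) = -1/6884 ≈ -0.00014526)
V(p) = 21 (V(p) = -(-3)*35/5 = -⅕*(-105) = 21)
V(R(-20)) + y = 21 - 1/6884 = 144563/6884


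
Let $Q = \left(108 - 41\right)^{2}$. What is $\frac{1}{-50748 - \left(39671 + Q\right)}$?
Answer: $- \frac{1}{94908} \approx -1.0537 \cdot 10^{-5}$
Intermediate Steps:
$Q = 4489$ ($Q = 67^{2} = 4489$)
$\frac{1}{-50748 - \left(39671 + Q\right)} = \frac{1}{-50748 - 44160} = \frac{1}{-94908} = - \frac{1}{94908}$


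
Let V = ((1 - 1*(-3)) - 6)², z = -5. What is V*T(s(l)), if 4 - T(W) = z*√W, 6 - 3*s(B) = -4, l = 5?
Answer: 16 + 20*√30/3 ≈ 52.515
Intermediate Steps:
s(B) = 10/3 (s(B) = 2 - ⅓*(-4) = 2 + 4/3 = 10/3)
T(W) = 4 + 5*√W (T(W) = 4 - (-5)*√W = 4 + 5*√W)
V = 4 (V = ((1 + 3) - 6)² = (4 - 6)² = (-2)² = 4)
V*T(s(l)) = 4*(4 + 5*√(10/3)) = 4*(4 + 5*(√30/3)) = 4*(4 + 5*√30/3) = 16 + 20*√30/3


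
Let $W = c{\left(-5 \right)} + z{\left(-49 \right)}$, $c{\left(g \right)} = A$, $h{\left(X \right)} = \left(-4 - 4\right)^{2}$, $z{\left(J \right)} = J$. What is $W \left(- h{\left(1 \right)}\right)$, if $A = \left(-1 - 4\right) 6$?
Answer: $5056$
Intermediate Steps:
$h{\left(X \right)} = 64$ ($h{\left(X \right)} = \left(-8\right)^{2} = 64$)
$A = -30$ ($A = \left(-5\right) 6 = -30$)
$c{\left(g \right)} = -30$
$W = -79$ ($W = -30 - 49 = -79$)
$W \left(- h{\left(1 \right)}\right) = - 79 \left(\left(-1\right) 64\right) = \left(-79\right) \left(-64\right) = 5056$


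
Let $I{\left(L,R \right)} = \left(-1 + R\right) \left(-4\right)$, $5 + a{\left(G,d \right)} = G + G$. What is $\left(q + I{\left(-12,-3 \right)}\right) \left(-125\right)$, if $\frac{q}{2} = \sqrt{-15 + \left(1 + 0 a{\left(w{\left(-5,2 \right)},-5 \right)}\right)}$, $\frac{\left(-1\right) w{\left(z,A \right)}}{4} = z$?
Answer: $-2000 - 250 i \sqrt{14} \approx -2000.0 - 935.41 i$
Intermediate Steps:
$w{\left(z,A \right)} = - 4 z$
$a{\left(G,d \right)} = -5 + 2 G$ ($a{\left(G,d \right)} = -5 + \left(G + G\right) = -5 + 2 G$)
$I{\left(L,R \right)} = 4 - 4 R$
$q = 2 i \sqrt{14}$ ($q = 2 \sqrt{-15 + \left(1 + 0 \left(-5 + 2 \left(\left(-4\right) \left(-5\right)\right)\right)\right)} = 2 \sqrt{-15 + \left(1 + 0 \left(-5 + 2 \cdot 20\right)\right)} = 2 \sqrt{-15 + \left(1 + 0 \left(-5 + 40\right)\right)} = 2 \sqrt{-15 + \left(1 + 0 \cdot 35\right)} = 2 \sqrt{-15 + \left(1 + 0\right)} = 2 \sqrt{-15 + 1} = 2 \sqrt{-14} = 2 i \sqrt{14} \approx 7.4833 i$)
$\left(q + I{\left(-12,-3 \right)}\right) \left(-125\right) = \left(2 i \sqrt{14} + \left(4 - -12\right)\right) \left(-125\right) = \left(2 i \sqrt{14} + \left(4 + 12\right)\right) \left(-125\right) = \left(2 i \sqrt{14} + 16\right) \left(-125\right) = \left(16 + 2 i \sqrt{14}\right) \left(-125\right) = -2000 - 250 i \sqrt{14}$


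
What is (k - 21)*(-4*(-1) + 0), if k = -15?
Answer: -144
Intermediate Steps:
(k - 21)*(-4*(-1) + 0) = (-15 - 21)*(-4*(-1) + 0) = -36*(4 + 0) = -36*4 = -144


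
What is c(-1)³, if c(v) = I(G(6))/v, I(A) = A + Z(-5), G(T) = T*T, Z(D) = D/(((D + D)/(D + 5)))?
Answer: -46656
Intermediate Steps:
Z(D) = 5/2 + D/2 (Z(D) = D/(((2*D)/(5 + D))) = D/((2*D/(5 + D))) = D*((5 + D)/(2*D)) = 5/2 + D/2)
G(T) = T²
I(A) = A (I(A) = A + (5/2 + (½)*(-5)) = A + (5/2 - 5/2) = A + 0 = A)
c(v) = 36/v (c(v) = 6²/v = 36/v)
c(-1)³ = (36/(-1))³ = (36*(-1))³ = (-36)³ = -46656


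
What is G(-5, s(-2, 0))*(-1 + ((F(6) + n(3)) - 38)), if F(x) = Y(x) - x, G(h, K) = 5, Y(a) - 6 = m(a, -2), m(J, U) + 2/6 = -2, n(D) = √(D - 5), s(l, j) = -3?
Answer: -620/3 + 5*I*√2 ≈ -206.67 + 7.0711*I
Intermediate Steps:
n(D) = √(-5 + D)
m(J, U) = -7/3 (m(J, U) = -⅓ - 2 = -7/3)
Y(a) = 11/3 (Y(a) = 6 - 7/3 = 11/3)
F(x) = 11/3 - x
G(-5, s(-2, 0))*(-1 + ((F(6) + n(3)) - 38)) = 5*(-1 + (((11/3 - 1*6) + √(-5 + 3)) - 38)) = 5*(-1 + (((11/3 - 6) + √(-2)) - 38)) = 5*(-1 + ((-7/3 + I*√2) - 38)) = 5*(-1 + (-121/3 + I*√2)) = 5*(-124/3 + I*√2) = -620/3 + 5*I*√2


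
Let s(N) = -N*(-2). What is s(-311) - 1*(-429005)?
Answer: 428383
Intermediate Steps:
s(N) = 2*N
s(-311) - 1*(-429005) = 2*(-311) - 1*(-429005) = -622 + 429005 = 428383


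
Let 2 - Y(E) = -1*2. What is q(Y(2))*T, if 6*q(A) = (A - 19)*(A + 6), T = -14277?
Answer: 356925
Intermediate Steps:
Y(E) = 4 (Y(E) = 2 - (-1)*2 = 2 - 1*(-2) = 2 + 2 = 4)
q(A) = (-19 + A)*(6 + A)/6 (q(A) = ((A - 19)*(A + 6))/6 = ((-19 + A)*(6 + A))/6 = (-19 + A)*(6 + A)/6)
q(Y(2))*T = (-19 - 13/6*4 + (⅙)*4²)*(-14277) = (-19 - 26/3 + (⅙)*16)*(-14277) = (-19 - 26/3 + 8/3)*(-14277) = -25*(-14277) = 356925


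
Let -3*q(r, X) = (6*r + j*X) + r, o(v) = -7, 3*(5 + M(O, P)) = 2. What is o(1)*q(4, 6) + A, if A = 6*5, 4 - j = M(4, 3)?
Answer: 212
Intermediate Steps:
M(O, P) = -13/3 (M(O, P) = -5 + (1/3)*2 = -5 + 2/3 = -13/3)
j = 25/3 (j = 4 - 1*(-13/3) = 4 + 13/3 = 25/3 ≈ 8.3333)
A = 30
q(r, X) = -25*X/9 - 7*r/3 (q(r, X) = -((6*r + 25*X/3) + r)/3 = -(7*r + 25*X/3)/3 = -25*X/9 - 7*r/3)
o(1)*q(4, 6) + A = -7*(-25/9*6 - 7/3*4) + 30 = -7*(-50/3 - 28/3) + 30 = -7*(-26) + 30 = 182 + 30 = 212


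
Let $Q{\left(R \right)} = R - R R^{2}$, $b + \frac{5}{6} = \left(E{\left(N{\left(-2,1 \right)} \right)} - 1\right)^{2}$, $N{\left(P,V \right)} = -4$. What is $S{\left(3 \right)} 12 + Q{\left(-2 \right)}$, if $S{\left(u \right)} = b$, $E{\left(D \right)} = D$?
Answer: $296$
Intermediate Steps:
$b = \frac{145}{6}$ ($b = - \frac{5}{6} + \left(-4 - 1\right)^{2} = - \frac{5}{6} + \left(-5\right)^{2} = - \frac{5}{6} + 25 = \frac{145}{6} \approx 24.167$)
$S{\left(u \right)} = \frac{145}{6}$
$Q{\left(R \right)} = R - R^{3}$
$S{\left(3 \right)} 12 + Q{\left(-2 \right)} = \frac{145}{6} \cdot 12 - -6 = 290 - -6 = 290 + \left(-2 + 8\right) = 290 + 6 = 296$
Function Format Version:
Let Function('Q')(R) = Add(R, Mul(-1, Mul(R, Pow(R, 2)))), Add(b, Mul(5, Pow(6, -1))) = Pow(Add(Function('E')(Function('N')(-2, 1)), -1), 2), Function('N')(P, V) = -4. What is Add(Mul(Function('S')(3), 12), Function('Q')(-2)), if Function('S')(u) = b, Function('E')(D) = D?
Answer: 296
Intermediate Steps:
b = Rational(145, 6) (b = Add(Rational(-5, 6), Pow(Add(-4, -1), 2)) = Add(Rational(-5, 6), Pow(-5, 2)) = Add(Rational(-5, 6), 25) = Rational(145, 6) ≈ 24.167)
Function('S')(u) = Rational(145, 6)
Function('Q')(R) = Add(R, Mul(-1, Pow(R, 3)))
Add(Mul(Function('S')(3), 12), Function('Q')(-2)) = Add(Mul(Rational(145, 6), 12), Add(-2, Mul(-1, Pow(-2, 3)))) = Add(290, Add(-2, Mul(-1, -8))) = Add(290, Add(-2, 8)) = Add(290, 6) = 296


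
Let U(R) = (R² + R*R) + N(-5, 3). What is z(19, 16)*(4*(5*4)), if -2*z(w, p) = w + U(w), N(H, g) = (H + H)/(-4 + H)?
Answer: -267160/9 ≈ -29684.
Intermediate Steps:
N(H, g) = 2*H/(-4 + H) (N(H, g) = (2*H)/(-4 + H) = 2*H/(-4 + H))
U(R) = 10/9 + 2*R² (U(R) = (R² + R*R) + 2*(-5)/(-4 - 5) = (R² + R²) + 2*(-5)/(-9) = 2*R² + 2*(-5)*(-⅑) = 2*R² + 10/9 = 10/9 + 2*R²)
z(w, p) = -5/9 - w² - w/2 (z(w, p) = -(w + (10/9 + 2*w²))/2 = -(10/9 + w + 2*w²)/2 = -5/9 - w² - w/2)
z(19, 16)*(4*(5*4)) = (-5/9 - 1*19² - ½*19)*(4*(5*4)) = (-5/9 - 1*361 - 19/2)*(4*20) = (-5/9 - 361 - 19/2)*80 = -6679/18*80 = -267160/9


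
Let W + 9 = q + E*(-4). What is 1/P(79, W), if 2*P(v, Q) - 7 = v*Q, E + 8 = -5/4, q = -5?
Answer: 1/912 ≈ 0.0010965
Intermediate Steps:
E = -37/4 (E = -8 - 5/4 = -37/4 ≈ -9.2500)
W = 23 (W = -9 + (-5 - 37/4*(-4)) = -9 + (-5 + 37) = -9 + 32 = 23)
P(v, Q) = 7/2 + Q*v/2 (P(v, Q) = 7/2 + (v*Q)/2 = 7/2 + (Q*v)/2 = 7/2 + Q*v/2)
1/P(79, W) = 1/(7/2 + (½)*23*79) = 1/(7/2 + 1817/2) = 1/912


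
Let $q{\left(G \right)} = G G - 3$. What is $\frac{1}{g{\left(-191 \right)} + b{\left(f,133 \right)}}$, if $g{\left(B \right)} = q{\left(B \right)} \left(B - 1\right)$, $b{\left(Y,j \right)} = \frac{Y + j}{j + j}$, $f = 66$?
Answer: $- \frac{266}{1863004217} \approx -1.4278 \cdot 10^{-7}$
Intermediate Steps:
$q{\left(G \right)} = -3 + G^{2}$ ($q{\left(G \right)} = G^{2} - 3 = -3 + G^{2}$)
$b{\left(Y,j \right)} = \frac{Y + j}{2 j}$
$g{\left(B \right)} = \left(-1 + B\right) \left(-3 + B^{2}\right)$ ($g{\left(B \right)} = \left(-3 + B^{2}\right) \left(B - 1\right) = \left(-3 + B^{2}\right) \left(-1 + B\right) = \left(-1 + B\right) \left(-3 + B^{2}\right)$)
$\frac{1}{g{\left(-191 \right)} + b{\left(f,133 \right)}} = \frac{1}{\left(-1 - 191\right) \left(-3 + \left(-191\right)^{2}\right) + \frac{66 + 133}{2 \cdot 133}} = \frac{1}{- 192 \left(-3 + 36481\right) + \frac{1}{2} \cdot \frac{1}{133} \cdot 199} = \frac{1}{\left(-192\right) 36478 + \frac{199}{266}} = \frac{1}{-7003776 + \frac{199}{266}} = \frac{1}{- \frac{1863004217}{266}} = - \frac{266}{1863004217}$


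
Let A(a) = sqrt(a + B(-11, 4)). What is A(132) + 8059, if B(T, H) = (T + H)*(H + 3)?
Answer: 8059 + sqrt(83) ≈ 8068.1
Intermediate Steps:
B(T, H) = (3 + H)*(H + T) (B(T, H) = (H + T)*(3 + H) = (3 + H)*(H + T))
A(a) = sqrt(-49 + a) (A(a) = sqrt(a + (4**2 + 3*4 + 3*(-11) + 4*(-11))) = sqrt(a + (16 + 12 - 33 - 44)) = sqrt(a - 49) = sqrt(-49 + a))
A(132) + 8059 = sqrt(-49 + 132) + 8059 = sqrt(83) + 8059 = 8059 + sqrt(83)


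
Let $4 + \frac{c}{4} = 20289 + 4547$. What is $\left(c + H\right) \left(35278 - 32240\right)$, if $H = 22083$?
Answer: $368846618$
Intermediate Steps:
$c = 99328$ ($c = -16 + 4 \left(20289 + 4547\right) = -16 + 4 \cdot 24836 = -16 + 99344 = 99328$)
$\left(c + H\right) \left(35278 - 32240\right) = \left(99328 + 22083\right) \left(35278 - 32240\right) = 121411 \cdot 3038 = 368846618$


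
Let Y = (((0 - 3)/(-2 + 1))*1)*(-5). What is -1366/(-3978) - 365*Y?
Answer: 10890458/1989 ≈ 5475.3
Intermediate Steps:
Y = -15 (Y = (-3/(-1)*1)*(-5) = (-3*(-1)*1)*(-5) = (3*1)*(-5) = 3*(-5) = -15)
-1366/(-3978) - 365*Y = -1366/(-3978) - 365*(-15) = -1366*(-1/3978) + 5475 = 683/1989 + 5475 = 10890458/1989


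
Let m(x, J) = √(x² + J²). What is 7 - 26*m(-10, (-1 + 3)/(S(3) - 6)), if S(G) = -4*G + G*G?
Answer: 7 - 52*√2026/9 ≈ -253.06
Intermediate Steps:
S(G) = G² - 4*G (S(G) = -4*G + G² = G² - 4*G)
m(x, J) = √(J² + x²)
7 - 26*m(-10, (-1 + 3)/(S(3) - 6)) = 7 - 26*√(((-1 + 3)/(3*(-4 + 3) - 6))² + (-10)²) = 7 - 26*√((2/(3*(-1) - 6))² + 100) = 7 - 26*√((2/(-3 - 6))² + 100) = 7 - 26*√((2/(-9))² + 100) = 7 - 26*√((2*(-⅑))² + 100) = 7 - 26*√((-2/9)² + 100) = 7 - 26*√(4/81 + 100) = 7 - 52*√2026/9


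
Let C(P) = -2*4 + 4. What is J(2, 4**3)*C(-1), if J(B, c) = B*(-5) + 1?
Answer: 36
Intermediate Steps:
C(P) = -4 (C(P) = -8 + 4 = -4)
J(B, c) = 1 - 5*B (J(B, c) = -5*B + 1 = 1 - 5*B)
J(2, 4**3)*C(-1) = (1 - 5*2)*(-4) = (1 - 10)*(-4) = -9*(-4) = 36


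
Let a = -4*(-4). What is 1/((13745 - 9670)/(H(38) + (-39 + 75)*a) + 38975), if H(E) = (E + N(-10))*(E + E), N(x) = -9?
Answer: 556/21670915 ≈ 2.5657e-5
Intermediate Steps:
a = 16
H(E) = 2*E*(-9 + E) (H(E) = (E - 9)*(E + E) = (-9 + E)*(2*E) = 2*E*(-9 + E))
1/((13745 - 9670)/(H(38) + (-39 + 75)*a) + 38975) = 1/((13745 - 9670)/(2*38*(-9 + 38) + (-39 + 75)*16) + 38975) = 1/(4075/(2*38*29 + 36*16) + 38975) = 1/(4075/(2204 + 576) + 38975) = 1/(4075/2780 + 38975) = 1/(4075*(1/2780) + 38975) = 1/(815/556 + 38975) = 1/(21670915/556) = 556/21670915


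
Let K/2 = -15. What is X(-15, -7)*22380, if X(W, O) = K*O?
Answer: 4699800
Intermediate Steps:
K = -30 (K = 2*(-15) = -30)
X(W, O) = -30*O
X(-15, -7)*22380 = -30*(-7)*22380 = 210*22380 = 4699800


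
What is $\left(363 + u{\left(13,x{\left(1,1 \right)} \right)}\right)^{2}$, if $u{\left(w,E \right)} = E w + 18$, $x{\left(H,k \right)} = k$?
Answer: $155236$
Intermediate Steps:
$u{\left(w,E \right)} = 18 + E w$
$\left(363 + u{\left(13,x{\left(1,1 \right)} \right)}\right)^{2} = \left(363 + \left(18 + 1 \cdot 13\right)\right)^{2} = \left(363 + \left(18 + 13\right)\right)^{2} = \left(363 + 31\right)^{2} = 394^{2} = 155236$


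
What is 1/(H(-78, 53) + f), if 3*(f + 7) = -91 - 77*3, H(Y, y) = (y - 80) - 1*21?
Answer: -3/487 ≈ -0.0061602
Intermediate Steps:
H(Y, y) = -101 + y (H(Y, y) = (-80 + y) - 21 = -101 + y)
f = -343/3 (f = -7 + (-91 - 77*3)/3 = -7 + (-91 - 231)/3 = -7 + (⅓)*(-322) = -7 - 322/3 = -343/3 ≈ -114.33)
1/(H(-78, 53) + f) = 1/((-101 + 53) - 343/3) = 1/(-48 - 343/3) = 1/(-487/3) = -3/487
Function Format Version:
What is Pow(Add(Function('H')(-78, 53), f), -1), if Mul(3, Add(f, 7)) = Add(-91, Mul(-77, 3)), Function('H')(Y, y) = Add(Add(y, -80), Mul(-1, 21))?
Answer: Rational(-3, 487) ≈ -0.0061602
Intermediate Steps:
Function('H')(Y, y) = Add(-101, y) (Function('H')(Y, y) = Add(Add(-80, y), -21) = Add(-101, y))
f = Rational(-343, 3) (f = Add(-7, Mul(Rational(1, 3), Add(-91, Mul(-77, 3)))) = Add(-7, Mul(Rational(1, 3), Add(-91, -231))) = Add(-7, Mul(Rational(1, 3), -322)) = Add(-7, Rational(-322, 3)) = Rational(-343, 3) ≈ -114.33)
Pow(Add(Function('H')(-78, 53), f), -1) = Pow(Add(Add(-101, 53), Rational(-343, 3)), -1) = Pow(Add(-48, Rational(-343, 3)), -1) = Pow(Rational(-487, 3), -1) = Rational(-3, 487)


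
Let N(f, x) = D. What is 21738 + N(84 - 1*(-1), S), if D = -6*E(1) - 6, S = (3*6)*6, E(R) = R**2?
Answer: 21726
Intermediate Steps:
S = 108 (S = 18*6 = 108)
D = -12 (D = -6*1**2 - 6 = -6*1 - 6 = -6 - 6 = -12)
N(f, x) = -12
21738 + N(84 - 1*(-1), S) = 21738 - 12 = 21726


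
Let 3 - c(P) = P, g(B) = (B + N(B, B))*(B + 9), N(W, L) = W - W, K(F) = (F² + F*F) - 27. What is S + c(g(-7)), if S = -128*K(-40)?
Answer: -406127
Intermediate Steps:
K(F) = -27 + 2*F² (K(F) = (F² + F²) - 27 = 2*F² - 27 = -27 + 2*F²)
N(W, L) = 0
S = -406144 (S = -128*(-27 + 2*(-40)²) = -128*(-27 + 2*1600) = -128*(-27 + 3200) = -128*3173 = -406144)
g(B) = B*(9 + B) (g(B) = (B + 0)*(B + 9) = B*(9 + B))
c(P) = 3 - P
S + c(g(-7)) = -406144 + (3 - (-7)*(9 - 7)) = -406144 + (3 - (-7)*2) = -406144 + (3 - 1*(-14)) = -406144 + (3 + 14) = -406144 + 17 = -406127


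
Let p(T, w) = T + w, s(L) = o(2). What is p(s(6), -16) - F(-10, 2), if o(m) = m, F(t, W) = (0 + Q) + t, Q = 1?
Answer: -5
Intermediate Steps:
F(t, W) = 1 + t (F(t, W) = (0 + 1) + t = 1 + t)
s(L) = 2
p(s(6), -16) - F(-10, 2) = (2 - 16) - (1 - 10) = -14 - 1*(-9) = -14 + 9 = -5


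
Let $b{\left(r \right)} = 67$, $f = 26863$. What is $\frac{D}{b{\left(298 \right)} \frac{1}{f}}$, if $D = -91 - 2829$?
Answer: $- \frac{78439960}{67} \approx -1.1707 \cdot 10^{6}$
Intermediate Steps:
$D = -2920$ ($D = -91 - 2829 = -2920$)
$\frac{D}{b{\left(298 \right)} \frac{1}{f}} = - \frac{2920}{67 \cdot \frac{1}{26863}} = - \frac{2920}{\frac{67}{26863}} = \left(-2920\right) \frac{26863}{67} = - \frac{78439960}{67}$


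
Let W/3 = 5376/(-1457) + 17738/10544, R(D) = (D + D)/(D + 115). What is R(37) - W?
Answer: 949999985/145944776 ≈ 6.5093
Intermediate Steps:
R(D) = 2*D/(115 + D) (R(D) = (2*D)/(115 + D) = 2*D/(115 + D))
W = -46260417/7681304 (W = 3*(5376/(-1457) + 17738/10544) = 3*(5376*(-1/1457) + 17738*(1/10544)) = 3*(-5376/1457 + 8869/5272) = 3*(-15420139/7681304) = -46260417/7681304 ≈ -6.0225)
R(37) - W = 2*37/(115 + 37) - 1*(-46260417/7681304) = 2*37/152 + 46260417/7681304 = 2*37*(1/152) + 46260417/7681304 = 37/76 + 46260417/7681304 = 949999985/145944776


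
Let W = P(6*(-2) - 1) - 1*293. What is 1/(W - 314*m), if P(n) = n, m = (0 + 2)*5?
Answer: -1/3446 ≈ -0.00029019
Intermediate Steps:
m = 10 (m = 2*5 = 10)
W = -306 (W = (6*(-2) - 1) - 1*293 = (-12 - 1) - 293 = -13 - 293 = -306)
1/(W - 314*m) = 1/(-306 - 314*10) = 1/(-306 - 3140) = 1/(-3446) = -1/3446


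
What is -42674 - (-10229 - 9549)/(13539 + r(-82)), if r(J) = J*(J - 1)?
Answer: -868182752/20345 ≈ -42673.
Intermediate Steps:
r(J) = J*(-1 + J)
-42674 - (-10229 - 9549)/(13539 + r(-82)) = -42674 - (-10229 - 9549)/(13539 - 82*(-1 - 82)) = -42674 - (-19778)/(13539 - 82*(-83)) = -42674 - (-19778)/(13539 + 6806) = -42674 - (-19778)/20345 = -42674 - 1*(-19778/20345) = -42674 + 19778/20345 = -868182752/20345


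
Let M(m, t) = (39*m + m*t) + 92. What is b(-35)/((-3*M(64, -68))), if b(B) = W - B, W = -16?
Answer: 19/5292 ≈ 0.0035903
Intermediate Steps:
b(B) = -16 - B
M(m, t) = 92 + 39*m + m*t
b(-35)/((-3*M(64, -68))) = (-16 - 1*(-35))/((-3*(92 + 39*64 + 64*(-68)))) = (-16 + 35)/((-3*(92 + 2496 - 4352))) = 19/((-3*(-1764))) = 19/5292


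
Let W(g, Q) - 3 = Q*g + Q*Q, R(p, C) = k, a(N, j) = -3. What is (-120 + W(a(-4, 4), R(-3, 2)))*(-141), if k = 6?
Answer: 13959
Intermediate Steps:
R(p, C) = 6
W(g, Q) = 3 + Q² + Q*g (W(g, Q) = 3 + (Q*g + Q*Q) = 3 + (Q*g + Q²) = 3 + (Q² + Q*g) = 3 + Q² + Q*g)
(-120 + W(a(-4, 4), R(-3, 2)))*(-141) = (-120 + (3 + 6² + 6*(-3)))*(-141) = (-120 + (3 + 36 - 18))*(-141) = (-120 + 21)*(-141) = -99*(-141) = 13959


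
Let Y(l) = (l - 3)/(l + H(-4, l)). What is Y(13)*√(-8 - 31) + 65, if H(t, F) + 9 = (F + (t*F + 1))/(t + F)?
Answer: 65 - 45*I*√39 ≈ 65.0 - 281.02*I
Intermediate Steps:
H(t, F) = -9 + (1 + F + F*t)/(F + t) (H(t, F) = -9 + (F + (t*F + 1))/(t + F) = -9 + (F + (F*t + 1))/(F + t) = -9 + (F + (1 + F*t))/(F + t) = -9 + (1 + F + F*t)/(F + t))
Y(l) = (-3 + l)/(l + (37 - 12*l)/(-4 + l)) (Y(l) = (l - 3)/(l + (1 - 9*(-4) - 8*l + l*(-4))/(l - 4)) = (-3 + l)/(l + (1 + 36 - 8*l - 4*l)/(-4 + l)) = (-3 + l)/(l + (37 - 12*l)/(-4 + l)))
Y(13)*√(-8 - 31) + 65 = ((-4 + 13)*(-3 + 13)/(37 - 12*13 + 13*(-4 + 13)))*√(-8 - 31) + 65 = (9*10/(37 - 156 + 13*9))*√(-39) + 65 = (9*10/(37 - 156 + 117))*(I*√39) + 65 = (9*10/(-2))*(I*√39) + 65 = (-½*9*10)*(I*√39) + 65 = -45*I*√39 + 65 = 65 - 45*I*√39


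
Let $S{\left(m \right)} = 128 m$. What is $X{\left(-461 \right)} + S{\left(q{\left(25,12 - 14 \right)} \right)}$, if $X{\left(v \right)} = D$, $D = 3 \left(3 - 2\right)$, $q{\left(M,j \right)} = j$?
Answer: $-253$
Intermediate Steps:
$D = 3$ ($D = 3 \cdot 1 = 3$)
$X{\left(v \right)} = 3$
$X{\left(-461 \right)} + S{\left(q{\left(25,12 - 14 \right)} \right)} = 3 + 128 \left(12 - 14\right) = 3 + 128 \left(-2\right) = 3 - 256 = -253$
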